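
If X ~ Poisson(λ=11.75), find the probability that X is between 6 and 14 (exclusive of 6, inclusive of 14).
0.741555

We have X ~ Poisson(λ=11.75).

To find P(6 < X ≤ 14), we use:
P(6 < X ≤ 14) = P(X ≤ 14) - P(X ≤ 6)
                 = F(14) - F(6)
                 = 0.794160 - 0.052605
                 = 0.741555

So there's approximately a 74.2% chance that X falls in this range.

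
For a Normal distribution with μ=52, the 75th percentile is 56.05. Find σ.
σ = 6.0045

For X ~ Normal(μ, σ), the p-th percentile satisfies x = μ + z_p × σ,
where z_p = Φ⁻¹(p) is the standard normal quantile.

Step 1: z_{0.75} = Φ⁻¹(0.75) = 0.6745

Step 2: Solve for σ:
56.05 = 52 + 0.6745 × σ
σ = (56.05 - 52) / 0.6745
σ = 4.05 / 0.6745
σ = 6.0045

Verification: μ + z × σ = 52 + 0.6745 × 6.0045 = 56.05 ✓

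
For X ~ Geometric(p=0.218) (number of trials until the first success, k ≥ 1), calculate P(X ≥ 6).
0.292438

We have X ~ Geometric(p=0.218) (number of trials until the first success, k ≥ 1).

For discrete distributions, P(X ≥ 6) = 1 - P(X ≤ 5).

P(X ≤ 5) = 0.707562
P(X ≥ 6) = 1 - 0.707562 = 0.292438

So there's approximately a 29.2% chance that X is at least 6.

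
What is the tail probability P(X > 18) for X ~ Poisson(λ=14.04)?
0.119587

We have X ~ Poisson(λ=14.04).

P(X > 18) = 1 - P(X ≤ 18)
                = 1 - F(18)
                = 1 - 0.880413
                = 0.119587

So there's approximately a 12.0% chance that X exceeds 18.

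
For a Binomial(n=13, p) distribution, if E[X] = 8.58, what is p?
p = 0.66

For a Binomial(n, p) distribution:
E[X] = n × p

Given n = 13 and E[X] = 8.58:
8.58 = 13 × p
p = 8.58 / 13 = 0.66

Verification: Binomial(13, 0.66) has E[X] = 8.58 ✓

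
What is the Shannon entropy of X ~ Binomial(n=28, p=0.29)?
2.2919 nats

We have X ~ Binomial(n=28, p=0.29).

The Shannon entropy measures the uncertainty or information content of the distribution.

For a Binomial distribution with n=28, p=0.29:
H(X) = 2.2919 nats

(In bits, this would be 3.3065 bits.)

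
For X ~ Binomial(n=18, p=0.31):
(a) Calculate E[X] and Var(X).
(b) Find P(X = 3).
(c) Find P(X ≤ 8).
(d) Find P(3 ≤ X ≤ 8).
(a) E[X] = 5.5800, Var(X) = 3.8502
(b) P(X = 3) = 0.093006
(c) P(X ≤ 8) = 0.928013
(d) P(3 ≤ X ≤ 8) = 0.877777

We have X ~ Binomial(n=18, p=0.31).

(a) Moments:
E[X] = 5.5800
Var(X) = 3.8502
σ = √Var(X) = 1.9622

(b) Point probability using PMF:
P(X = 3) = 0.093006

(c) Cumulative probability using CDF:
P(X ≤ 8) = F(8) = 0.928013

(d) Range probability:
P(3 ≤ X ≤ 8) = P(X ≤ 8) - P(X ≤ 2)
                   = F(8) - F(2)
                   = 0.928013 - 0.050236
                   = 0.877777

This means approximately 87.8% of outcomes fall in the interval [3, 8].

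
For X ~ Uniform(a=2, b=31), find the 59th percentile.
19.1100

We have X ~ Uniform(a=2, b=31).

We want to find x such that P(X ≤ x) = 0.59.

This is the 59th percentile, which means 59% of values fall below this point.

Using the inverse CDF (quantile function):
x = F⁻¹(0.59) = 19.1100

Verification: P(X ≤ 19.1100) = 0.59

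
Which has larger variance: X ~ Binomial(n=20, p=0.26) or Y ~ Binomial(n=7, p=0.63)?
X has larger variance (3.8480 > 1.6317)

Compute the variance for each distribution:

X ~ Binomial(n=20, p=0.26):
Var(X) = 3.8480

Y ~ Binomial(n=7, p=0.63):
Var(Y) = 1.6317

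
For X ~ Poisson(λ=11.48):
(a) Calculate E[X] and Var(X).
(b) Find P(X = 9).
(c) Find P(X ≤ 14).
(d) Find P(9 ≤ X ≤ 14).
(a) E[X] = 11.4800, Var(X) = 11.4800
(b) P(X = 9) = 0.098631
(c) P(X ≤ 14) = 0.816901
(d) P(9 ≤ X ≤ 14) = 0.624769

We have X ~ Poisson(λ=11.48).

(a) Moments:
E[X] = 11.4800
Var(X) = 11.4800
σ = √Var(X) = 3.3882

(b) Point probability using PMF:
P(X = 9) = 0.098631

(c) Cumulative probability using CDF:
P(X ≤ 14) = F(14) = 0.816901

(d) Range probability:
P(9 ≤ X ≤ 14) = P(X ≤ 14) - P(X ≤ 8)
                   = F(14) - F(8)
                   = 0.816901 - 0.192132
                   = 0.624769

This means approximately 62.5% of outcomes fall in the interval [9, 14].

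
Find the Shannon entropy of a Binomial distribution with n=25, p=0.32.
2.2635 nats

We have X ~ Binomial(n=25, p=0.32).

The Shannon entropy measures the uncertainty or information content of the distribution.

For a Binomial distribution with n=25, p=0.32:
H(X) = 2.2635 nats

(In bits, this would be 3.2655 bits.)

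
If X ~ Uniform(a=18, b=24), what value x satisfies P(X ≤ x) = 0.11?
18.6600

We have X ~ Uniform(a=18, b=24).

We want to find x such that P(X ≤ x) = 0.11.

This is the 11th percentile, which means 11% of values fall below this point.

Using the inverse CDF (quantile function):
x = F⁻¹(0.11) = 18.6600

Verification: P(X ≤ 18.6600) = 0.11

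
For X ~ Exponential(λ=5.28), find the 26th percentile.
0.0570

We have X ~ Exponential(λ=5.28).

We want to find x such that P(X ≤ x) = 0.26.

This is the 26th percentile, which means 26% of values fall below this point.

Using the inverse CDF (quantile function):
x = F⁻¹(0.26) = 0.0570

Verification: P(X ≤ 0.0570) = 0.26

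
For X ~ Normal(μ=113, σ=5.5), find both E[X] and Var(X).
E[X] = 113.0000, Var(X) = 30.2500

We have X ~ Normal(μ=113, σ=5.5).

For a Normal distribution with μ=113, σ=5.5:

Expected value:
E[X] = 113.0000

Variance:
Var(X) = 30.2500

Standard deviation:
σ = √Var(X) = 5.5000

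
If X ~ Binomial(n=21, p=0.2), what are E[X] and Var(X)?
E[X] = 4.2000, Var(X) = 3.3600

We have X ~ Binomial(n=21, p=0.2).

For a Binomial distribution with n=21, p=0.2:

Expected value:
E[X] = 4.2000

Variance:
Var(X) = 3.3600

Standard deviation:
σ = √Var(X) = 1.8330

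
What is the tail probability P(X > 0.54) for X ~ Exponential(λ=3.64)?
0.140072

We have X ~ Exponential(λ=3.64).

P(X > 0.54) = 1 - P(X ≤ 0.54)
                = 1 - F(0.54)
                = 1 - 0.859928
                = 0.140072

So there's approximately a 14.0% chance that X exceeds 0.54.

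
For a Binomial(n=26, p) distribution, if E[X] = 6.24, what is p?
p = 0.24

For a Binomial(n, p) distribution:
E[X] = n × p

Given n = 26 and E[X] = 6.24:
6.24 = 26 × p
p = 6.24 / 26 = 0.24

Verification: Binomial(26, 0.24) has E[X] = 6.24 ✓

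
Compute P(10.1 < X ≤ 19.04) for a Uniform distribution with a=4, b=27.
0.388696

We have X ~ Uniform(a=4, b=27).

To find P(10.1 < X ≤ 19.04), we use:
P(10.1 < X ≤ 19.04) = P(X ≤ 19.04) - P(X ≤ 10.1)
                 = F(19.04) - F(10.1)
                 = 0.653913 - 0.265217
                 = 0.388696

So there's approximately a 38.9% chance that X falls in this range.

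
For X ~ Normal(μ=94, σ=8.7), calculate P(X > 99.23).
0.273870

We have X ~ Normal(μ=94, σ=8.7).

P(X > 99.23) = 1 - P(X ≤ 99.23)
                = 1 - F(99.23)
                = 1 - 0.726130
                = 0.273870

So there's approximately a 27.4% chance that X exceeds 99.23.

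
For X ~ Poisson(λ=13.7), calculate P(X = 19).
0.036539

We have X ~ Poisson(λ=13.7).

For a Poisson distribution, the PMF gives us the probability of each outcome.

Using the PMF formula:
P(X = 19) = 0.036539

Rounded to 4 decimal places: 0.0365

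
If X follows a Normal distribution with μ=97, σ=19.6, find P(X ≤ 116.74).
0.843067

We have X ~ Normal(μ=97, σ=19.6).

The CDF gives us P(X ≤ k).

Using the CDF:
P(X ≤ 116.74) = 0.843067

This means there's approximately a 84.3% chance that X is at most 116.74.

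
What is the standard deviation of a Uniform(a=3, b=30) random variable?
7.7942

We have X ~ Uniform(a=3, b=30).

For a Uniform distribution with a=3, b=30:
σ = √Var(X) = 7.7942

The standard deviation is the square root of the variance.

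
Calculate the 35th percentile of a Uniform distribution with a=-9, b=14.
-0.9500

We have X ~ Uniform(a=-9, b=14).

We want to find x such that P(X ≤ x) = 0.35.

This is the 35th percentile, which means 35% of values fall below this point.

Using the inverse CDF (quantile function):
x = F⁻¹(0.35) = -0.9500

Verification: P(X ≤ -0.9500) = 0.35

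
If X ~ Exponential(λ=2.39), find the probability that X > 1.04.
0.083276

We have X ~ Exponential(λ=2.39).

P(X > 1.04) = 1 - P(X ≤ 1.04)
                = 1 - F(1.04)
                = 1 - 0.916724
                = 0.083276

So there's approximately a 8.3% chance that X exceeds 1.04.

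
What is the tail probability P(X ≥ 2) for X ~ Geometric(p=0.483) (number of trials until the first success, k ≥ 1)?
0.517000

We have X ~ Geometric(p=0.483) (number of trials until the first success, k ≥ 1).

For discrete distributions, P(X ≥ 2) = 1 - P(X ≤ 1).

P(X ≤ 1) = 0.483000
P(X ≥ 2) = 1 - 0.483000 = 0.517000

So there's approximately a 51.7% chance that X is at least 2.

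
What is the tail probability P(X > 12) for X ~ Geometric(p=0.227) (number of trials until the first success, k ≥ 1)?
0.045515

We have X ~ Geometric(p=0.227) (number of trials until the first success, k ≥ 1).

P(X > 12) = 1 - P(X ≤ 12)
                = 1 - F(12)
                = 1 - 0.954485
                = 0.045515

So there's approximately a 4.6% chance that X exceeds 12.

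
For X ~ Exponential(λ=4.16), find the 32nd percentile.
0.0927

We have X ~ Exponential(λ=4.16).

We want to find x such that P(X ≤ x) = 0.32.

This is the 32nd percentile, which means 32% of values fall below this point.

Using the inverse CDF (quantile function):
x = F⁻¹(0.32) = 0.0927

Verification: P(X ≤ 0.0927) = 0.32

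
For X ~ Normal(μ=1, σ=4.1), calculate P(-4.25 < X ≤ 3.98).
0.666148

We have X ~ Normal(μ=1, σ=4.1).

To find P(-4.25 < X ≤ 3.98), we use:
P(-4.25 < X ≤ 3.98) = P(X ≤ 3.98) - P(X ≤ -4.25)
                 = F(3.98) - F(-4.25)
                 = 0.766335 - 0.100187
                 = 0.666148

So there's approximately a 66.6% chance that X falls in this range.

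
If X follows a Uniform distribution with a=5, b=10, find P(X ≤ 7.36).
0.472000

We have X ~ Uniform(a=5, b=10).

The CDF gives us P(X ≤ k).

Using the CDF:
P(X ≤ 7.36) = 0.472000

This means there's approximately a 47.2% chance that X is at most 7.36.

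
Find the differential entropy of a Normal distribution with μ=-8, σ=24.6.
4.6217 nats

We have X ~ Normal(μ=-8, σ=24.6).

The differential entropy measures the uncertainty or information content of the distribution.

For a Normal distribution with μ=-8, σ=24.6:
h(X) = 4.6217 nats

(In bits, this would be 6.6677 bits.)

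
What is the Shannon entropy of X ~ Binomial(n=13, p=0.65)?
1.9572 nats

We have X ~ Binomial(n=13, p=0.65).

The Shannon entropy measures the uncertainty or information content of the distribution.

For a Binomial distribution with n=13, p=0.65:
H(X) = 1.9572 nats

(In bits, this would be 2.8237 bits.)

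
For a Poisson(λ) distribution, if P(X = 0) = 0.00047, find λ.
λ = 7.6628

For a Poisson(λ) distribution, the PMF at 0 is:
P(X = 0) = λ^0 e^(-λ) / 0! = e^(-λ)

Given P(X = 0) = 0.00047:
e^(-λ) = 0.00047
-λ = ln(0.00047)
λ = -ln(0.00047) = 7.6628

Verification: e^(-7.6628) = 0.00047 ✓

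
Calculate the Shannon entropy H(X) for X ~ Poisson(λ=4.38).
2.1348 nats

We have X ~ Poisson(λ=4.38).

The Shannon entropy measures the uncertainty or information content of the distribution.

For a Poisson distribution with λ=4.38:
H(X) = 2.1348 nats

(In bits, this would be 3.0799 bits.)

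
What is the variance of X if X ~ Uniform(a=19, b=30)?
10.0833

We have X ~ Uniform(a=19, b=30).

For a Uniform distribution with a=19, b=30:
Var(X) = 10.0833

The variance measures the spread of the distribution around the mean.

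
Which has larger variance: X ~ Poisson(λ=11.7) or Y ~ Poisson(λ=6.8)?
X has larger variance (11.7000 > 6.8000)

Compute the variance for each distribution:

X ~ Poisson(λ=11.7):
Var(X) = 11.7000

Y ~ Poisson(λ=6.8):
Var(Y) = 6.8000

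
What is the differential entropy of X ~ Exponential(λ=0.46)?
1.7765 nats

We have X ~ Exponential(λ=0.46).

The differential entropy measures the uncertainty or information content of the distribution.

For an Exponential distribution with λ=0.46:
h(X) = 1.7765 nats

(In bits, this would be 2.5630 bits.)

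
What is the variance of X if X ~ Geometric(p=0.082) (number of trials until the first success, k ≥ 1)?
136.5259

We have X ~ Geometric(p=0.082) (number of trials until the first success, k ≥ 1).

For a Geometric distribution with p=0.082 (number of trials until the first success, k ≥ 1):
Var(X) = 136.5259

The variance measures the spread of the distribution around the mean.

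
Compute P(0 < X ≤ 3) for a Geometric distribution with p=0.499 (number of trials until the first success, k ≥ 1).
0.874248

We have X ~ Geometric(p=0.499) (number of trials until the first success, k ≥ 1).

To find P(0 < X ≤ 3), we use:
P(0 < X ≤ 3) = P(X ≤ 3) - P(X ≤ 0)
                 = F(3) - F(0)
                 = 0.874248 - 0.000000
                 = 0.874248

So there's approximately a 87.4% chance that X falls in this range.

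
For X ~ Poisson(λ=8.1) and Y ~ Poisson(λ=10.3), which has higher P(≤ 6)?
X has higher probability (P(X ≤ 6) = 0.3013 > P(Y ≤ 6) = 0.1123)

Compute P(≤ 6) for each distribution:

X ~ Poisson(λ=8.1):
P(X ≤ 6) = 0.3013

Y ~ Poisson(λ=10.3):
P(Y ≤ 6) = 0.1123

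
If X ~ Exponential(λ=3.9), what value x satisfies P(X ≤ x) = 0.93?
0.6819

We have X ~ Exponential(λ=3.9).

We want to find x such that P(X ≤ x) = 0.93.

This is the 93rd percentile, which means 93% of values fall below this point.

Using the inverse CDF (quantile function):
x = F⁻¹(0.93) = 0.6819

Verification: P(X ≤ 0.6819) = 0.93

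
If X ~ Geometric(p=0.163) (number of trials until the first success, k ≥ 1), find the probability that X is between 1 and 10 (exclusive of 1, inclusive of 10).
0.668246

We have X ~ Geometric(p=0.163) (number of trials until the first success, k ≥ 1).

To find P(1 < X ≤ 10), we use:
P(1 < X ≤ 10) = P(X ≤ 10) - P(X ≤ 1)
                 = F(10) - F(1)
                 = 0.831246 - 0.163000
                 = 0.668246

So there's approximately a 66.8% chance that X falls in this range.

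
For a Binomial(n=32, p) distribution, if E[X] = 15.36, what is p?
p = 0.48

For a Binomial(n, p) distribution:
E[X] = n × p

Given n = 32 and E[X] = 15.36:
15.36 = 32 × p
p = 15.36 / 32 = 0.48

Verification: Binomial(32, 0.48) has E[X] = 15.36 ✓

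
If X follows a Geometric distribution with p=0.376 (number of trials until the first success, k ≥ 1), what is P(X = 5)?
0.057007

We have X ~ Geometric(p=0.376) (number of trials until the first success, k ≥ 1).

For a Geometric distribution, the PMF gives us the probability of each outcome.

Using the PMF formula:
P(X = 5) = 0.057007

Rounded to 4 decimal places: 0.0570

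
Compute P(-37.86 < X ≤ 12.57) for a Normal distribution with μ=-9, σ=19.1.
0.805224

We have X ~ Normal(μ=-9, σ=19.1).

To find P(-37.86 < X ≤ 12.57), we use:
P(-37.86 < X ≤ 12.57) = P(X ≤ 12.57) - P(X ≤ -37.86)
                 = F(12.57) - F(-37.86)
                 = 0.870618 - 0.065395
                 = 0.805224

So there's approximately a 80.5% chance that X falls in this range.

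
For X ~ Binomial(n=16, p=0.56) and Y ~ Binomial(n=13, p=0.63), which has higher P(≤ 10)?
Y has higher probability (P(Y ≤ 10) = 0.9125 > P(X ≤ 10) = 0.7792)

Compute P(≤ 10) for each distribution:

X ~ Binomial(n=16, p=0.56):
P(X ≤ 10) = 0.7792

Y ~ Binomial(n=13, p=0.63):
P(Y ≤ 10) = 0.9125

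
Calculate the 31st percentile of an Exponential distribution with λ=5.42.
0.0685

We have X ~ Exponential(λ=5.42).

We want to find x such that P(X ≤ x) = 0.31.

This is the 31st percentile, which means 31% of values fall below this point.

Using the inverse CDF (quantile function):
x = F⁻¹(0.31) = 0.0685

Verification: P(X ≤ 0.0685) = 0.31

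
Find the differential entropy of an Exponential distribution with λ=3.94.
-0.3712 nats

We have X ~ Exponential(λ=3.94).

The differential entropy measures the uncertainty or information content of the distribution.

For an Exponential distribution with λ=3.94:
h(X) = -0.3712 nats

(In bits, this would be -0.5355 bits.)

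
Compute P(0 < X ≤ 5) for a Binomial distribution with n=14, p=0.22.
0.902940

We have X ~ Binomial(n=14, p=0.22).

To find P(0 < X ≤ 5), we use:
P(0 < X ≤ 5) = P(X ≤ 5) - P(X ≤ 0)
                 = F(5) - F(0)
                 = 0.933795 - 0.030855
                 = 0.902940

So there's approximately a 90.3% chance that X falls in this range.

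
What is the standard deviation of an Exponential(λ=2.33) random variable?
0.4292

We have X ~ Exponential(λ=2.33).

For an Exponential distribution with λ=2.33:
σ = √Var(X) = 0.4292

The standard deviation is the square root of the variance.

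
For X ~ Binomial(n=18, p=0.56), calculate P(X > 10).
0.425009

We have X ~ Binomial(n=18, p=0.56).

P(X > 10) = 1 - P(X ≤ 10)
                = 1 - F(10)
                = 1 - 0.574991
                = 0.425009

So there's approximately a 42.5% chance that X exceeds 10.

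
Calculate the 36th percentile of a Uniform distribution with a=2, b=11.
5.2400

We have X ~ Uniform(a=2, b=11).

We want to find x such that P(X ≤ x) = 0.36.

This is the 36th percentile, which means 36% of values fall below this point.

Using the inverse CDF (quantile function):
x = F⁻¹(0.36) = 5.2400

Verification: P(X ≤ 5.2400) = 0.36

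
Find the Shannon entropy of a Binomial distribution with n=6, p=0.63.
1.5750 nats

We have X ~ Binomial(n=6, p=0.63).

The Shannon entropy measures the uncertainty or information content of the distribution.

For a Binomial distribution with n=6, p=0.63:
H(X) = 1.5750 nats

(In bits, this would be 2.2722 bits.)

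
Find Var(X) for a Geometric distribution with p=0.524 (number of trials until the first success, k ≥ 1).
1.7336

We have X ~ Geometric(p=0.524) (number of trials until the first success, k ≥ 1).

For a Geometric distribution with p=0.524 (number of trials until the first success, k ≥ 1):
Var(X) = 1.7336

The variance measures the spread of the distribution around the mean.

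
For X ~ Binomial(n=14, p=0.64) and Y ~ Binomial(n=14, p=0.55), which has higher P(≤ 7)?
Y has higher probability (P(Y ≤ 7) = 0.4539 > P(X ≤ 7) = 0.2059)

Compute P(≤ 7) for each distribution:

X ~ Binomial(n=14, p=0.64):
P(X ≤ 7) = 0.2059

Y ~ Binomial(n=14, p=0.55):
P(Y ≤ 7) = 0.4539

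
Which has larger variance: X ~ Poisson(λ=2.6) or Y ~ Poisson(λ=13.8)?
Y has larger variance (13.8000 > 2.6000)

Compute the variance for each distribution:

X ~ Poisson(λ=2.6):
Var(X) = 2.6000

Y ~ Poisson(λ=13.8):
Var(Y) = 13.8000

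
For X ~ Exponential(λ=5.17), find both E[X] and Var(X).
E[X] = 0.1934, Var(X) = 0.0374

We have X ~ Exponential(λ=5.17).

For an Exponential distribution with λ=5.17:

Expected value:
E[X] = 0.1934

Variance:
Var(X) = 0.0374

Standard deviation:
σ = √Var(X) = 0.1934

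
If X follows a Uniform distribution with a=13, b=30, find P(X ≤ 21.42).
0.495294

We have X ~ Uniform(a=13, b=30).

The CDF gives us P(X ≤ k).

Using the CDF:
P(X ≤ 21.42) = 0.495294

This means there's approximately a 49.5% chance that X is at most 21.42.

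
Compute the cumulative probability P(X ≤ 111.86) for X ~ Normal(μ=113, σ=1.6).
0.238078

We have X ~ Normal(μ=113, σ=1.6).

The CDF gives us P(X ≤ k).

Using the CDF:
P(X ≤ 111.86) = 0.238078

This means there's approximately a 23.8% chance that X is at most 111.86.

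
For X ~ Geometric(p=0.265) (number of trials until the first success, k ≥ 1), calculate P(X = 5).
0.077338

We have X ~ Geometric(p=0.265) (number of trials until the first success, k ≥ 1).

For a Geometric distribution, the PMF gives us the probability of each outcome.

Using the PMF formula:
P(X = 5) = 0.077338

Rounded to 4 decimal places: 0.0773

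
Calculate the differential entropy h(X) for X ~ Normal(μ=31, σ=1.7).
1.9496 nats

We have X ~ Normal(μ=31, σ=1.7).

The differential entropy measures the uncertainty or information content of the distribution.

For a Normal distribution with μ=31, σ=1.7:
h(X) = 1.9496 nats

(In bits, this would be 2.8126 bits.)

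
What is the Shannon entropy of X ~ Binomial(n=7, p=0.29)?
1.5808 nats

We have X ~ Binomial(n=7, p=0.29).

The Shannon entropy measures the uncertainty or information content of the distribution.

For a Binomial distribution with n=7, p=0.29:
H(X) = 1.5808 nats

(In bits, this would be 2.2807 bits.)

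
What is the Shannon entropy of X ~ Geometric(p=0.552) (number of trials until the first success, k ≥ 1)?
1.2459 nats

We have X ~ Geometric(p=0.552) (number of trials until the first success, k ≥ 1).

The Shannon entropy measures the uncertainty or information content of the distribution.

For a Geometric distribution with p=0.552 (number of trials until the first success, k ≥ 1):
H(X) = 1.2459 nats

(In bits, this would be 1.7974 bits.)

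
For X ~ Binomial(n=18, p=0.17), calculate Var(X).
2.5398

We have X ~ Binomial(n=18, p=0.17).

For a Binomial distribution with n=18, p=0.17:
Var(X) = 2.5398

The variance measures the spread of the distribution around the mean.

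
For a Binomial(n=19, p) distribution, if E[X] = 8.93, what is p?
p = 0.47

For a Binomial(n, p) distribution:
E[X] = n × p

Given n = 19 and E[X] = 8.93:
8.93 = 19 × p
p = 8.93 / 19 = 0.47

Verification: Binomial(19, 0.47) has E[X] = 8.93 ✓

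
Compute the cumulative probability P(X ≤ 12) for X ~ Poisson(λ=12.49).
0.520108

We have X ~ Poisson(λ=12.49).

The CDF gives us P(X ≤ k).

Using the CDF:
P(X ≤ 12) = 0.520108

This means there's approximately a 52.0% chance that X is at most 12.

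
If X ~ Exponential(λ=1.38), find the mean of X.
0.7246

We have X ~ Exponential(λ=1.38).

For an Exponential distribution with λ=1.38:
E[X] = 0.7246

This is the expected (average) value of X.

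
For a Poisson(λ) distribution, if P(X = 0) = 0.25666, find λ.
λ = 1.3600

For a Poisson(λ) distribution, the PMF at 0 is:
P(X = 0) = λ^0 e^(-λ) / 0! = e^(-λ)

Given P(X = 0) = 0.25666:
e^(-λ) = 0.25666
-λ = ln(0.25666)
λ = -ln(0.25666) = 1.3600

Verification: e^(-1.3600) = 0.25666 ✓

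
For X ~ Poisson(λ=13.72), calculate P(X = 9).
0.052228

We have X ~ Poisson(λ=13.72).

For a Poisson distribution, the PMF gives us the probability of each outcome.

Using the PMF formula:
P(X = 9) = 0.052228

Rounded to 4 decimal places: 0.0522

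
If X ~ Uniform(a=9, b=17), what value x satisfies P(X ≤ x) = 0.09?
9.7200

We have X ~ Uniform(a=9, b=17).

We want to find x such that P(X ≤ x) = 0.09.

This is the 9th percentile, which means 9% of values fall below this point.

Using the inverse CDF (quantile function):
x = F⁻¹(0.09) = 9.7200

Verification: P(X ≤ 9.7200) = 0.09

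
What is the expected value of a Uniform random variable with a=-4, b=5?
0.5000

We have X ~ Uniform(a=-4, b=5).

For a Uniform distribution with a=-4, b=5:
E[X] = 0.5000

This is the expected (average) value of X.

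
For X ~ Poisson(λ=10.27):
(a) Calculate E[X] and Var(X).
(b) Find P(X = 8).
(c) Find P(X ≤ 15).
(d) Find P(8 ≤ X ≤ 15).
(a) E[X] = 10.2700, Var(X) = 10.2700
(b) P(X = 8) = 0.106375
(c) P(X ≤ 15) = 0.941242
(d) P(8 ≤ X ≤ 15) = 0.744365

We have X ~ Poisson(λ=10.27).

(a) Moments:
E[X] = 10.2700
Var(X) = 10.2700
σ = √Var(X) = 3.2047

(b) Point probability using PMF:
P(X = 8) = 0.106375

(c) Cumulative probability using CDF:
P(X ≤ 15) = F(15) = 0.941242

(d) Range probability:
P(8 ≤ X ≤ 15) = P(X ≤ 15) - P(X ≤ 7)
                   = F(15) - F(7)
                   = 0.941242 - 0.196877
                   = 0.744365

This means approximately 74.4% of outcomes fall in the interval [8, 15].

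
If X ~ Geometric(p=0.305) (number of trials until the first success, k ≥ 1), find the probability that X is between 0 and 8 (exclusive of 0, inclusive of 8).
0.945565

We have X ~ Geometric(p=0.305) (number of trials until the first success, k ≥ 1).

To find P(0 < X ≤ 8), we use:
P(0 < X ≤ 8) = P(X ≤ 8) - P(X ≤ 0)
                 = F(8) - F(0)
                 = 0.945565 - 0.000000
                 = 0.945565

So there's approximately a 94.6% chance that X falls in this range.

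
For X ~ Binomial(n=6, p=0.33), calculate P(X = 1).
0.267325

We have X ~ Binomial(n=6, p=0.33).

For a Binomial distribution, the PMF gives us the probability of each outcome.

Using the PMF formula:
P(X = 1) = 0.267325

Rounded to 4 decimal places: 0.2673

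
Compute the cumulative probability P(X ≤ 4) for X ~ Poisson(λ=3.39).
0.746038

We have X ~ Poisson(λ=3.39).

The CDF gives us P(X ≤ k).

Using the CDF:
P(X ≤ 4) = 0.746038

This means there's approximately a 74.6% chance that X is at most 4.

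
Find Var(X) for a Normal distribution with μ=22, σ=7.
49.0000

We have X ~ Normal(μ=22, σ=7).

For a Normal distribution with μ=22, σ=7:
Var(X) = 49.0000

The variance measures the spread of the distribution around the mean.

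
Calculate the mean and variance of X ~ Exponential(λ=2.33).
E[X] = 0.4292, Var(X) = 0.1842

We have X ~ Exponential(λ=2.33).

For an Exponential distribution with λ=2.33:

Expected value:
E[X] = 0.4292

Variance:
Var(X) = 0.1842

Standard deviation:
σ = √Var(X) = 0.4292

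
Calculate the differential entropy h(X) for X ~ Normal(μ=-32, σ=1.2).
1.6013 nats

We have X ~ Normal(μ=-32, σ=1.2).

The differential entropy measures the uncertainty or information content of the distribution.

For a Normal distribution with μ=-32, σ=1.2:
h(X) = 1.6013 nats

(In bits, this would be 2.3101 bits.)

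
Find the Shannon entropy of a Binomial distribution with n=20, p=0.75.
2.0729 nats

We have X ~ Binomial(n=20, p=0.75).

The Shannon entropy measures the uncertainty or information content of the distribution.

For a Binomial distribution with n=20, p=0.75:
H(X) = 2.0729 nats

(In bits, this would be 2.9905 bits.)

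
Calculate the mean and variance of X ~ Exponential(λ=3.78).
E[X] = 0.2646, Var(X) = 0.0700

We have X ~ Exponential(λ=3.78).

For an Exponential distribution with λ=3.78:

Expected value:
E[X] = 0.2646

Variance:
Var(X) = 0.0700

Standard deviation:
σ = √Var(X) = 0.2646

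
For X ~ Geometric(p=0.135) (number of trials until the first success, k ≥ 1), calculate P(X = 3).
0.101010

We have X ~ Geometric(p=0.135) (number of trials until the first success, k ≥ 1).

For a Geometric distribution, the PMF gives us the probability of each outcome.

Using the PMF formula:
P(X = 3) = 0.101010

Rounded to 4 decimal places: 0.1010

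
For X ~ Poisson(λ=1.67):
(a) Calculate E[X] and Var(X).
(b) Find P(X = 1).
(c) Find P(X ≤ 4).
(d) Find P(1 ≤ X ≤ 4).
(a) E[X] = 1.6700, Var(X) = 1.6700
(b) P(X = 1) = 0.314373
(c) P(X ≤ 4) = 0.972254
(d) P(1 ≤ X ≤ 4) = 0.784007

We have X ~ Poisson(λ=1.67).

(a) Moments:
E[X] = 1.6700
Var(X) = 1.6700
σ = √Var(X) = 1.2923

(b) Point probability using PMF:
P(X = 1) = 0.314373

(c) Cumulative probability using CDF:
P(X ≤ 4) = F(4) = 0.972254

(d) Range probability:
P(1 ≤ X ≤ 4) = P(X ≤ 4) - P(X ≤ 0)
                   = F(4) - F(0)
                   = 0.972254 - 0.188247
                   = 0.784007

This means approximately 78.4% of outcomes fall in the interval [1, 4].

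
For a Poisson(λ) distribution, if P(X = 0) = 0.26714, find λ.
λ = 1.3200

For a Poisson(λ) distribution, the PMF at 0 is:
P(X = 0) = λ^0 e^(-λ) / 0! = e^(-λ)

Given P(X = 0) = 0.26714:
e^(-λ) = 0.26714
-λ = ln(0.26714)
λ = -ln(0.26714) = 1.3200

Verification: e^(-1.3200) = 0.26714 ✓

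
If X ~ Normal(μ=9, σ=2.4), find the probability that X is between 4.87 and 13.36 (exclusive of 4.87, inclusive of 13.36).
0.922725

We have X ~ Normal(μ=9, σ=2.4).

To find P(4.87 < X ≤ 13.36), we use:
P(4.87 < X ≤ 13.36) = P(X ≤ 13.36) - P(X ≤ 4.87)
                 = F(13.36) - F(4.87)
                 = 0.965366 - 0.042641
                 = 0.922725

So there's approximately a 92.3% chance that X falls in this range.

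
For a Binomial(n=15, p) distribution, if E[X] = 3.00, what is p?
p = 0.2

For a Binomial(n, p) distribution:
E[X] = n × p

Given n = 15 and E[X] = 3.00:
3.00 = 15 × p
p = 3.00 / 15 = 0.2

Verification: Binomial(15, 0.2) has E[X] = 3.00 ✓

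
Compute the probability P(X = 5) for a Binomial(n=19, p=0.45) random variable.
0.049733

We have X ~ Binomial(n=19, p=0.45).

For a Binomial distribution, the PMF gives us the probability of each outcome.

Using the PMF formula:
P(X = 5) = 0.049733

Rounded to 4 decimal places: 0.0497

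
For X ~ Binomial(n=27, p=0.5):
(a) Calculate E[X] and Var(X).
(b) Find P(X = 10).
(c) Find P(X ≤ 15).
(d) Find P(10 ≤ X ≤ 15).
(a) E[X] = 13.5000, Var(X) = 6.7500
(b) P(X = 10) = 0.062855
(c) P(X ≤ 15) = 0.778966
(d) P(10 ≤ X ≤ 15) = 0.717927

We have X ~ Binomial(n=27, p=0.5).

(a) Moments:
E[X] = 13.5000
Var(X) = 6.7500
σ = √Var(X) = 2.5981

(b) Point probability using PMF:
P(X = 10) = 0.062855

(c) Cumulative probability using CDF:
P(X ≤ 15) = F(15) = 0.778966

(d) Range probability:
P(10 ≤ X ≤ 15) = P(X ≤ 15) - P(X ≤ 9)
                   = F(15) - F(9)
                   = 0.778966 - 0.061039
                   = 0.717927

This means approximately 71.8% of outcomes fall in the interval [10, 15].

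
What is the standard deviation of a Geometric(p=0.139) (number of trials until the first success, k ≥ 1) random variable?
6.6755

We have X ~ Geometric(p=0.139) (number of trials until the first success, k ≥ 1).

For a Geometric distribution with p=0.139 (number of trials until the first success, k ≥ 1):
σ = √Var(X) = 6.6755

The standard deviation is the square root of the variance.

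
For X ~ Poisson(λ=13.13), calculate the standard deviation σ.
3.6235

We have X ~ Poisson(λ=13.13).

For a Poisson distribution with λ=13.13:
σ = √Var(X) = 3.6235

The standard deviation is the square root of the variance.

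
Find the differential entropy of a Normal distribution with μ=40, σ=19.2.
4.3738 nats

We have X ~ Normal(μ=40, σ=19.2).

The differential entropy measures the uncertainty or information content of the distribution.

For a Normal distribution with μ=40, σ=19.2:
h(X) = 4.3738 nats

(In bits, this would be 6.3101 bits.)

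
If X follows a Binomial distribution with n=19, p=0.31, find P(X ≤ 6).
0.629453

We have X ~ Binomial(n=19, p=0.31).

The CDF gives us P(X ≤ k).

Using the CDF:
P(X ≤ 6) = 0.629453

This means there's approximately a 62.9% chance that X is at most 6.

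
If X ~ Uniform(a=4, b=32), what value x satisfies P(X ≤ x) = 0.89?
28.9200

We have X ~ Uniform(a=4, b=32).

We want to find x such that P(X ≤ x) = 0.89.

This is the 89th percentile, which means 89% of values fall below this point.

Using the inverse CDF (quantile function):
x = F⁻¹(0.89) = 28.9200

Verification: P(X ≤ 28.9200) = 0.89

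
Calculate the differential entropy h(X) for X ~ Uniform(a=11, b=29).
2.8904 nats

We have X ~ Uniform(a=11, b=29).

The differential entropy measures the uncertainty or information content of the distribution.

For a Uniform distribution with a=11, b=29:
h(X) = 2.8904 nats

(In bits, this would be 4.1699 bits.)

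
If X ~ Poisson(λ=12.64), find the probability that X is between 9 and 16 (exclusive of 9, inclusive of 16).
0.669348

We have X ~ Poisson(λ=12.64).

To find P(9 < X ≤ 16), we use:
P(9 < X ≤ 16) = P(X ≤ 16) - P(X ≤ 9)
                 = F(16) - F(9)
                 = 0.860276 - 0.190928
                 = 0.669348

So there's approximately a 66.9% chance that X falls in this range.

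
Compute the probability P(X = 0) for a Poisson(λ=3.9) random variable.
0.020242

We have X ~ Poisson(λ=3.9).

For a Poisson distribution, the PMF gives us the probability of each outcome.

Using the PMF formula:
P(X = 0) = 0.020242

Rounded to 4 decimal places: 0.0202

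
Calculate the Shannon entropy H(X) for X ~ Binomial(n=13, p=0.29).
1.9032 nats

We have X ~ Binomial(n=13, p=0.29).

The Shannon entropy measures the uncertainty or information content of the distribution.

For a Binomial distribution with n=13, p=0.29:
H(X) = 1.9032 nats

(In bits, this would be 2.7457 bits.)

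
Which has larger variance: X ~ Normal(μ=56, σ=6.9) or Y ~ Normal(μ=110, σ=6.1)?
X has larger variance (47.6100 > 37.2100)

Compute the variance for each distribution:

X ~ Normal(μ=56, σ=6.9):
Var(X) = 47.6100

Y ~ Normal(μ=110, σ=6.1):
Var(Y) = 37.2100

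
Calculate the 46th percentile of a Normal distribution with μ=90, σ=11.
88.8952

We have X ~ Normal(μ=90, σ=11).

We want to find x such that P(X ≤ x) = 0.46.

This is the 46th percentile, which means 46% of values fall below this point.

Using the inverse CDF (quantile function):
x = F⁻¹(0.46) = 88.8952

Verification: P(X ≤ 88.8952) = 0.46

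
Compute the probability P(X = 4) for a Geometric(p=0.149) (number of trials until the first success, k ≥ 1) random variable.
0.091828

We have X ~ Geometric(p=0.149) (number of trials until the first success, k ≥ 1).

For a Geometric distribution, the PMF gives us the probability of each outcome.

Using the PMF formula:
P(X = 4) = 0.091828

Rounded to 4 decimal places: 0.0918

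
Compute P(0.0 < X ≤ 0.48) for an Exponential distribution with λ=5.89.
0.940822

We have X ~ Exponential(λ=5.89).

To find P(0.0 < X ≤ 0.48), we use:
P(0.0 < X ≤ 0.48) = P(X ≤ 0.48) - P(X ≤ 0.0)
                 = F(0.48) - F(0.0)
                 = 0.940822 - 0.000000
                 = 0.940822

So there's approximately a 94.1% chance that X falls in this range.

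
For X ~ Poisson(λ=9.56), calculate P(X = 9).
0.129569

We have X ~ Poisson(λ=9.56).

For a Poisson distribution, the PMF gives us the probability of each outcome.

Using the PMF formula:
P(X = 9) = 0.129569

Rounded to 4 decimal places: 0.1296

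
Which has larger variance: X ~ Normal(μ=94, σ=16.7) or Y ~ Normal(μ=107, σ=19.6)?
Y has larger variance (384.1600 > 278.8900)

Compute the variance for each distribution:

X ~ Normal(μ=94, σ=16.7):
Var(X) = 278.8900

Y ~ Normal(μ=107, σ=19.6):
Var(Y) = 384.1600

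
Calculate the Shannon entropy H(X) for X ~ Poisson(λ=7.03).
2.3811 nats

We have X ~ Poisson(λ=7.03).

The Shannon entropy measures the uncertainty or information content of the distribution.

For a Poisson distribution with λ=7.03:
H(X) = 2.3811 nats

(In bits, this would be 3.4352 bits.)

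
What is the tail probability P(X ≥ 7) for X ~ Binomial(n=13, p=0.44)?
0.329003

We have X ~ Binomial(n=13, p=0.44).

For discrete distributions, P(X ≥ 7) = 1 - P(X ≤ 6).

P(X ≤ 6) = 0.670997
P(X ≥ 7) = 1 - 0.670997 = 0.329003

So there's approximately a 32.9% chance that X is at least 7.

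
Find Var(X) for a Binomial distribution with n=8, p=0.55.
1.9800

We have X ~ Binomial(n=8, p=0.55).

For a Binomial distribution with n=8, p=0.55:
Var(X) = 1.9800

The variance measures the spread of the distribution around the mean.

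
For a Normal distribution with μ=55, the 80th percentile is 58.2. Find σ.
σ = 3.8022

For X ~ Normal(μ, σ), the p-th percentile satisfies x = μ + z_p × σ,
where z_p = Φ⁻¹(p) is the standard normal quantile.

Step 1: z_{0.8} = Φ⁻¹(0.8) = 0.8416

Step 2: Solve for σ:
58.2 = 55 + 0.8416 × σ
σ = (58.2 - 55) / 0.8416
σ = 3.20 / 0.8416
σ = 3.8022

Verification: μ + z × σ = 55 + 0.8416 × 3.8022 = 58.20 ✓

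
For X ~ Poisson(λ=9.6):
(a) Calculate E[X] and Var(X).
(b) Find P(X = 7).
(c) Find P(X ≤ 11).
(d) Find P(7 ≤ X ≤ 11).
(a) E[X] = 9.6000, Var(X) = 9.6000
(b) P(X = 7) = 0.100981
(c) P(X ≤ 11) = 0.741241
(d) P(7 ≤ X ≤ 11) = 0.583794

We have X ~ Poisson(λ=9.6).

(a) Moments:
E[X] = 9.6000
Var(X) = 9.6000
σ = √Var(X) = 3.0984

(b) Point probability using PMF:
P(X = 7) = 0.100981

(c) Cumulative probability using CDF:
P(X ≤ 11) = F(11) = 0.741241

(d) Range probability:
P(7 ≤ X ≤ 11) = P(X ≤ 11) - P(X ≤ 6)
                   = F(11) - F(6)
                   = 0.741241 - 0.157447
                   = 0.583794

This means approximately 58.4% of outcomes fall in the interval [7, 11].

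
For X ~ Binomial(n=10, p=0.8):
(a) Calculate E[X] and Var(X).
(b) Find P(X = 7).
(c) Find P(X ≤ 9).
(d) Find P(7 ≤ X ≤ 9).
(a) E[X] = 8.0000, Var(X) = 1.6000
(b) P(X = 7) = 0.201327
(c) P(X ≤ 9) = 0.892626
(d) P(7 ≤ X ≤ 9) = 0.771752

We have X ~ Binomial(n=10, p=0.8).

(a) Moments:
E[X] = 8.0000
Var(X) = 1.6000
σ = √Var(X) = 1.2649

(b) Point probability using PMF:
P(X = 7) = 0.201327

(c) Cumulative probability using CDF:
P(X ≤ 9) = F(9) = 0.892626

(d) Range probability:
P(7 ≤ X ≤ 9) = P(X ≤ 9) - P(X ≤ 6)
                   = F(9) - F(6)
                   = 0.892626 - 0.120874
                   = 0.771752

This means approximately 77.2% of outcomes fall in the interval [7, 9].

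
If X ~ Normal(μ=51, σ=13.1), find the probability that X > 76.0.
0.028170

We have X ~ Normal(μ=51, σ=13.1).

P(X > 76.0) = 1 - P(X ≤ 76.0)
                = 1 - F(76.0)
                = 1 - 0.971830
                = 0.028170

So there's approximately a 2.8% chance that X exceeds 76.0.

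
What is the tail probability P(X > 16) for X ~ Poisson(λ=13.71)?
0.219521

We have X ~ Poisson(λ=13.71).

P(X > 16) = 1 - P(X ≤ 16)
                = 1 - F(16)
                = 1 - 0.780479
                = 0.219521

So there's approximately a 22.0% chance that X exceeds 16.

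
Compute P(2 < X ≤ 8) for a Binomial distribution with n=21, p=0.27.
0.863473

We have X ~ Binomial(n=21, p=0.27).

To find P(2 < X ≤ 8), we use:
P(2 < X ≤ 8) = P(X ≤ 8) - P(X ≤ 2)
                 = F(8) - F(2)
                 = 0.914027 - 0.050554
                 = 0.863473

So there's approximately a 86.3% chance that X falls in this range.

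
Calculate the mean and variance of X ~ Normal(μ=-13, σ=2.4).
E[X] = -13.0000, Var(X) = 5.7600

We have X ~ Normal(μ=-13, σ=2.4).

For a Normal distribution with μ=-13, σ=2.4:

Expected value:
E[X] = -13.0000

Variance:
Var(X) = 5.7600

Standard deviation:
σ = √Var(X) = 2.4000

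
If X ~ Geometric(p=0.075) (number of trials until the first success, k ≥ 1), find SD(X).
12.8236

We have X ~ Geometric(p=0.075) (number of trials until the first success, k ≥ 1).

For a Geometric distribution with p=0.075 (number of trials until the first success, k ≥ 1):
σ = √Var(X) = 12.8236

The standard deviation is the square root of the variance.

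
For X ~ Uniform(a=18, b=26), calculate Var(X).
5.3333

We have X ~ Uniform(a=18, b=26).

For a Uniform distribution with a=18, b=26:
Var(X) = 5.3333

The variance measures the spread of the distribution around the mean.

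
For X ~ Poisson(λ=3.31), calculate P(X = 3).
0.220708

We have X ~ Poisson(λ=3.31).

For a Poisson distribution, the PMF gives us the probability of each outcome.

Using the PMF formula:
P(X = 3) = 0.220708

Rounded to 4 decimal places: 0.2207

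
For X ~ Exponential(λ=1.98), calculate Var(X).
0.2551

We have X ~ Exponential(λ=1.98).

For an Exponential distribution with λ=1.98:
Var(X) = 0.2551

The variance measures the spread of the distribution around the mean.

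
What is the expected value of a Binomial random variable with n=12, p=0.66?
7.9200

We have X ~ Binomial(n=12, p=0.66).

For a Binomial distribution with n=12, p=0.66:
E[X] = 7.9200

This is the expected (average) value of X.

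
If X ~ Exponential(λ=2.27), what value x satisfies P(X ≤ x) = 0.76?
0.6287

We have X ~ Exponential(λ=2.27).

We want to find x such that P(X ≤ x) = 0.76.

This is the 76th percentile, which means 76% of values fall below this point.

Using the inverse CDF (quantile function):
x = F⁻¹(0.76) = 0.6287

Verification: P(X ≤ 0.6287) = 0.76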